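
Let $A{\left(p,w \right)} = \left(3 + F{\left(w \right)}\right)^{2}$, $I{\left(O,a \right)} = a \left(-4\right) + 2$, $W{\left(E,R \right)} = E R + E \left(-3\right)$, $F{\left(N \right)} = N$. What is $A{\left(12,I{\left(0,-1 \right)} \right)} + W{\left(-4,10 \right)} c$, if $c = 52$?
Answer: $-1375$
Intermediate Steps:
$W{\left(E,R \right)} = - 3 E + E R$ ($W{\left(E,R \right)} = E R - 3 E = - 3 E + E R$)
$I{\left(O,a \right)} = 2 - 4 a$ ($I{\left(O,a \right)} = - 4 a + 2 = 2 - 4 a$)
$A{\left(p,w \right)} = \left(3 + w\right)^{2}$
$A{\left(12,I{\left(0,-1 \right)} \right)} + W{\left(-4,10 \right)} c = \left(3 + \left(2 - -4\right)\right)^{2} + - 4 \left(-3 + 10\right) 52 = \left(3 + \left(2 + 4\right)\right)^{2} + \left(-4\right) 7 \cdot 52 = \left(3 + 6\right)^{2} - 1456 = 9^{2} - 1456 = 81 - 1456 = -1375$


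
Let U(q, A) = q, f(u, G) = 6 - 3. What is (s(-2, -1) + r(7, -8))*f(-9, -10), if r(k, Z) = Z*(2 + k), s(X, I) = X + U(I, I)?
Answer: -225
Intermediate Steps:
f(u, G) = 3
s(X, I) = I + X (s(X, I) = X + I = I + X)
(s(-2, -1) + r(7, -8))*f(-9, -10) = ((-1 - 2) - 8*(2 + 7))*3 = (-3 - 8*9)*3 = (-3 - 72)*3 = -75*3 = -225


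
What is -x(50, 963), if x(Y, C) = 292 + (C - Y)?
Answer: -1205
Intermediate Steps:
x(Y, C) = 292 + C - Y
-x(50, 963) = -(292 + 963 - 1*50) = -(292 + 963 - 50) = -1*1205 = -1205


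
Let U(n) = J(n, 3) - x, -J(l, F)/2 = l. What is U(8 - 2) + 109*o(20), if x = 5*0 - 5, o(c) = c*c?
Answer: 43593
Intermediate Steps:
J(l, F) = -2*l
o(c) = c**2
x = -5 (x = 0 - 5 = -5)
U(n) = 5 - 2*n (U(n) = -2*n - 1*(-5) = -2*n + 5 = 5 - 2*n)
U(8 - 2) + 109*o(20) = (5 - 2*(8 - 2)) + 109*20**2 = (5 - 2*6) + 109*400 = (5 - 12) + 43600 = -7 + 43600 = 43593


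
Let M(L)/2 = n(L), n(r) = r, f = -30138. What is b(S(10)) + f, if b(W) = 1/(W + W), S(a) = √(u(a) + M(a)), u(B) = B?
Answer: -30138 + √30/60 ≈ -30138.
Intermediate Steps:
M(L) = 2*L
S(a) = √3*√a (S(a) = √(a + 2*a) = √(3*a) = √3*√a)
b(W) = 1/(2*W)
b(S(10)) + f = 1/(2*((√3*√10))) - 30138 = 1/(2*(√30)) - 30138 = (√30/30)/2 - 30138 = √30/60 - 30138 = -30138 + √30/60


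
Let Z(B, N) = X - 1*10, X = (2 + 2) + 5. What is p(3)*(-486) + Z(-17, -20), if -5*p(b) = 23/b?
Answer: 3721/5 ≈ 744.20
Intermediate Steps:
p(b) = -23/(5*b)
X = 9 (X = 4 + 5 = 9)
Z(B, N) = -1 (Z(B, N) = 9 - 1*10 = 9 - 10 = -1)
p(3)*(-486) + Z(-17, -20) = -23/5/3*(-486) - 1 = -23/5*1/3*(-486) - 1 = -23/15*(-486) - 1 = 3726/5 - 1 = 3721/5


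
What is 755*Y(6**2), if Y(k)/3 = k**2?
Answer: 2935440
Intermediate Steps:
Y(k) = 3*k**2
755*Y(6**2) = 755*(3*(6**2)**2) = 755*(3*36**2) = 755*(3*1296) = 755*3888 = 2935440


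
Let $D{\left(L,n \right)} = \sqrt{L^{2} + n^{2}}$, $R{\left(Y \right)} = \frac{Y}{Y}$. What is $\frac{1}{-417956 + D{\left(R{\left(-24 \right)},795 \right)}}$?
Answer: $- \frac{208978}{87343292955} - \frac{\sqrt{632026}}{174686585910} \approx -2.3972 \cdot 10^{-6}$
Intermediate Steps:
$R{\left(Y \right)} = 1$
$\frac{1}{-417956 + D{\left(R{\left(-24 \right)},795 \right)}} = \frac{1}{-417956 + \sqrt{1^{2} + 795^{2}}} = \frac{1}{-417956 + \sqrt{1 + 632025}} = \frac{1}{-417956 + \sqrt{632026}}$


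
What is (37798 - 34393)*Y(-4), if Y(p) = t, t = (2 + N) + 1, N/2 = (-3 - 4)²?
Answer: 343905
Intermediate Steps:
N = 98 (N = 2*(-3 - 4)² = 2*(-7)² = 2*49 = 98)
t = 101 (t = (2 + 98) + 1 = 100 + 1 = 101)
Y(p) = 101
(37798 - 34393)*Y(-4) = (37798 - 34393)*101 = 3405*101 = 343905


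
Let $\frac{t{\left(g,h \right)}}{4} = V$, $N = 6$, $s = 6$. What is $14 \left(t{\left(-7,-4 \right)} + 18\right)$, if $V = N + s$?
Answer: $924$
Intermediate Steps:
$V = 12$ ($V = 6 + 6 = 12$)
$t{\left(g,h \right)} = 48$ ($t{\left(g,h \right)} = 4 \cdot 12 = 48$)
$14 \left(t{\left(-7,-4 \right)} + 18\right) = 14 \left(48 + 18\right) = 14 \cdot 66 = 924$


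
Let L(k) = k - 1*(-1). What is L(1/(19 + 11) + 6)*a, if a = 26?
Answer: 2743/15 ≈ 182.87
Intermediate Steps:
L(k) = 1 + k (L(k) = k + 1 = 1 + k)
L(1/(19 + 11) + 6)*a = (1 + (1/(19 + 11) + 6))*26 = (1 + (1/30 + 6))*26 = (1 + 181/30)*26 = (211/30)*26 = 2743/15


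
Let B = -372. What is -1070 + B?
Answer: -1442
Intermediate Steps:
-1070 + B = -1070 - 372 = -1442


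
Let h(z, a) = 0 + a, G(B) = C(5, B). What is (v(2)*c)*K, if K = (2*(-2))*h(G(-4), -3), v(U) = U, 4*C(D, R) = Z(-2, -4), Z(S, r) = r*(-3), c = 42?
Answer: 1008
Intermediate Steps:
Z(S, r) = -3*r
C(D, R) = 3 (C(D, R) = (-3*(-4))/4 = (¼)*12 = 3)
G(B) = 3
h(z, a) = a
K = 12 (K = (2*(-2))*(-3) = -4*(-3) = 12)
(v(2)*c)*K = (2*42)*12 = 84*12 = 1008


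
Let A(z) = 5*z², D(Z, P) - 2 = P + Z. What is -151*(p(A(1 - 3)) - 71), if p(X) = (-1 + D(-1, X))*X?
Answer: -49679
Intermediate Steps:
D(Z, P) = 2 + P + Z (D(Z, P) = 2 + (P + Z) = 2 + P + Z)
p(X) = X² (p(X) = (-1 + (2 + X - 1))*X = (-1 + (1 + X))*X = X*X = X²)
-151*(p(A(1 - 3)) - 71) = -151*((5*(1 - 3)²)² - 71) = -151*((5*(-2)²)² - 71) = -151*((5*4)² - 71) = -151*(20² - 71) = -151*(400 - 71) = -151*329 = -49679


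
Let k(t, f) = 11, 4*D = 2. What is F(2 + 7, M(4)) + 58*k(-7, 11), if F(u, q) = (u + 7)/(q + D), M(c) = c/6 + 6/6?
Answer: 8390/13 ≈ 645.38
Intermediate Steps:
D = ½ (D = (¼)*2 = ½ ≈ 0.50000)
M(c) = 1 + c/6 (M(c) = c*(⅙) + 6*(⅙) = c/6 + 1 = 1 + c/6)
F(u, q) = (7 + u)/(½ + q) (F(u, q) = (u + 7)/(q + ½) = (7 + u)/(½ + q))
F(2 + 7, M(4)) + 58*k(-7, 11) = 2*(7 + (2 + 7))/(1 + 2*(1 + (⅙)*4)) + 58*11 = 2*(7 + 9)/(1 + 2*(1 + ⅔)) + 638 = 2*16/(1 + 2*(5/3)) + 638 = 2*16/(1 + 10/3) + 638 = 2*16/(13/3) + 638 = 2*(3/13)*16 + 638 = 96/13 + 638 = 8390/13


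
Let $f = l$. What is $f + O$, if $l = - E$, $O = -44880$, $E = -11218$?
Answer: $-33662$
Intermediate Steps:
$l = 11218$ ($l = \left(-1\right) \left(-11218\right) = 11218$)
$f = 11218$
$f + O = 11218 - 44880 = -33662$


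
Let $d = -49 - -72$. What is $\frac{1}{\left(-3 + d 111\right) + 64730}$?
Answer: $\frac{1}{67280} \approx 1.4863 \cdot 10^{-5}$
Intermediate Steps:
$d = 23$ ($d = -49 + 72 = 23$)
$\frac{1}{\left(-3 + d 111\right) + 64730} = \frac{1}{\left(-3 + 23 \cdot 111\right) + 64730} = \frac{1}{\left(-3 + 2553\right) + 64730} = \frac{1}{2550 + 64730} = \frac{1}{67280}$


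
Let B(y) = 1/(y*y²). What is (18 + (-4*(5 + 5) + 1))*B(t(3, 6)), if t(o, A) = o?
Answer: -7/9 ≈ -0.77778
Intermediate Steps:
B(y) = y⁻³ (B(y) = 1/(y³) = y⁻³)
(18 + (-4*(5 + 5) + 1))*B(t(3, 6)) = (18 + (-4*(5 + 5) + 1))/3³ = (18 + (-4*10 + 1))*(1/27) = (18 + (-40 + 1))*(1/27) = (18 - 39)*(1/27) = -21*1/27 = -7/9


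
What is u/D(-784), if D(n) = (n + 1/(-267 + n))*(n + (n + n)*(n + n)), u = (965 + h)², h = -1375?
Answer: -1766731/20252232924 ≈ -8.7236e-5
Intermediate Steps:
u = 168100 (u = (965 - 1375)² = (-410)² = 168100)
D(n) = (n + 1/(-267 + n))*(n + 4*n²) (D(n) = (n + 1/(-267 + n))*(n + (2*n)*(2*n)) = (n + 1/(-267 + n))*(n + 4*n²))
u/D(-784) = 168100/((-784*(1 - 1067*(-784)² - 263*(-784) + 4*(-784)³)/(-267 - 784))) = 168100/((-784*(1 - 1067*614656 + 206192 + 4*(-481890304))/(-1051))) = 168100/((-784*(-1/1051)*(1 - 655837952 + 206192 - 1927561216))) = 168100/((-784*(-1/1051)*(-2583192975))) = 168100/(-2025223292400/1051) = 168100*(-1051/2025223292400) = -1766731/20252232924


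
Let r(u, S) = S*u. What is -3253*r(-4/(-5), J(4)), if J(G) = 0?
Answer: 0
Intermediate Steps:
-3253*r(-4/(-5), J(4)) = -0*(-4/(-5)) = -0*(-4*(-⅕)) = -0*4/5 = -3253*0 = 0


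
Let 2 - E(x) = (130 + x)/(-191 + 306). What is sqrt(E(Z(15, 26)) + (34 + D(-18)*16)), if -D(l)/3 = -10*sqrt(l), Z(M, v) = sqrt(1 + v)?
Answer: sqrt(461150 - 345*sqrt(3) + 19044000*I*sqrt(2))/115 ≈ 32.184 + 31.638*I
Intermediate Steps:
D(l) = 30*sqrt(l) (D(l) = -(-30)*sqrt(l) = 30*sqrt(l))
E(x) = 20/23 - x/115 (E(x) = 2 - (130 + x)/(-191 + 306) = 2 - (130 + x)/115 = 2 - (26/23 + x/115) = 2 + (-26/23 - x/115) = 20/23 - x/115)
sqrt(E(Z(15, 26)) + (34 + D(-18)*16)) = sqrt((20/23 - sqrt(1 + 26)/115) + (34 + (30*sqrt(-18))*16)) = sqrt((20/23 - 3*sqrt(3)/115) + (34 + (30*(3*I*sqrt(2)))*16)) = sqrt((20/23 - 3*sqrt(3)/115) + (34 + (90*I*sqrt(2))*16)) = sqrt((20/23 - 3*sqrt(3)/115) + (34 + 1440*I*sqrt(2))) = sqrt(802/23 - 3*sqrt(3)/115 + 1440*I*sqrt(2))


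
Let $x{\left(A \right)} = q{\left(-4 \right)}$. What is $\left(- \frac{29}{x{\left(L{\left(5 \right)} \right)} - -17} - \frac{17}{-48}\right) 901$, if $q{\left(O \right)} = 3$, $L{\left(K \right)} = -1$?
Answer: $- \frac{236963}{240} \approx -987.35$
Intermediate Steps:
$x{\left(A \right)} = 3$
$\left(- \frac{29}{x{\left(L{\left(5 \right)} \right)} - -17} - \frac{17}{-48}\right) 901 = \left(- \frac{29}{3 - -17} - \frac{17}{-48}\right) 901 = \left(- \frac{29}{3 + 17} - - \frac{17}{48}\right) 901 = \left(- \frac{29}{20} + \frac{17}{48}\right) 901 = \left(- \frac{263}{240}\right) 901 = - \frac{236963}{240}$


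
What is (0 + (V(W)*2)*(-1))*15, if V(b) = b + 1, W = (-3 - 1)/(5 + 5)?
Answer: -18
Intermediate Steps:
W = -⅖ (W = -4/10 = -4*⅒ = -⅖ ≈ -0.40000)
V(b) = 1 + b
(0 + (V(W)*2)*(-1))*15 = (0 + ((1 - ⅖)*2)*(-1))*15 = (0 + ((⅗)*2)*(-1))*15 = (0 + (6/5)*(-1))*15 = (0 - 6/5)*15 = -6/5*15 = -18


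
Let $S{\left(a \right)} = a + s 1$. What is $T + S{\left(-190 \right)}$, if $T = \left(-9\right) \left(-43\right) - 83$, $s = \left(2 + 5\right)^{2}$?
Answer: $163$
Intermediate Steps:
$s = 49$ ($s = 7^{2} = 49$)
$T = 304$ ($T = 387 - 83 = 304$)
$S{\left(a \right)} = 49 + a$ ($S{\left(a \right)} = a + 49 \cdot 1 = a + 49 = 49 + a$)
$T + S{\left(-190 \right)} = 304 + \left(49 - 190\right) = 304 - 141 = 163$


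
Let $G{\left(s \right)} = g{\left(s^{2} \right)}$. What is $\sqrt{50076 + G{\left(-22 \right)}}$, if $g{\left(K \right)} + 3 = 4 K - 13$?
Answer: $2 \sqrt{12999} \approx 228.03$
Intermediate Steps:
$g{\left(K \right)} = -16 + 4 K$ ($g{\left(K \right)} = -3 + \left(4 K - 13\right) = -3 + \left(-13 + 4 K\right) = -16 + 4 K$)
$G{\left(s \right)} = -16 + 4 s^{2}$
$\sqrt{50076 + G{\left(-22 \right)}} = \sqrt{50076 - \left(16 - 4 \left(-22\right)^{2}\right)} = \sqrt{50076 + \left(-16 + 4 \cdot 484\right)} = \sqrt{50076 + \left(-16 + 1936\right)} = \sqrt{50076 + 1920} = \sqrt{51996} = 2 \sqrt{12999}$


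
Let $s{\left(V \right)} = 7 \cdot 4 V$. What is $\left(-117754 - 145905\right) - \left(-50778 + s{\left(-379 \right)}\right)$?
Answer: $-202269$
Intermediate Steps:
$s{\left(V \right)} = 28 V$
$\left(-117754 - 145905\right) - \left(-50778 + s{\left(-379 \right)}\right) = \left(-117754 - 145905\right) + \left(42 \cdot 1209 - 28 \left(-379\right)\right) = -263659 + \left(50778 - -10612\right) = -263659 + \left(50778 + 10612\right) = -263659 + 61390 = -202269$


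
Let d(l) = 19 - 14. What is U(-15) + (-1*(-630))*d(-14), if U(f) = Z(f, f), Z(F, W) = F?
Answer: 3135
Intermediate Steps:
U(f) = f
d(l) = 5
U(-15) + (-1*(-630))*d(-14) = -15 - 1*(-630)*5 = -15 + 630*5 = -15 + 3150 = 3135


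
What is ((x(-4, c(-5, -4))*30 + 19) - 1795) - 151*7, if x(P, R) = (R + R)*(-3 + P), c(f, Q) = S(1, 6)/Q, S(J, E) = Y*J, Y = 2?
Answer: -2623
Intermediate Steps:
S(J, E) = 2*J
c(f, Q) = 2/Q (c(f, Q) = (2*1)/Q = 2/Q)
x(P, R) = 2*R*(-3 + P) (x(P, R) = (2*R)*(-3 + P) = 2*R*(-3 + P))
((x(-4, c(-5, -4))*30 + 19) - 1795) - 151*7 = (((2*(2/(-4))*(-3 - 4))*30 + 19) - 1795) - 151*7 = (((2*(2*(-¼))*(-7))*30 + 19) - 1795) - 1057 = (((2*(-½)*(-7))*30 + 19) - 1795) - 1057 = ((7*30 + 19) - 1795) - 1057 = ((210 + 19) - 1795) - 1057 = (229 - 1795) - 1057 = -1566 - 1057 = -2623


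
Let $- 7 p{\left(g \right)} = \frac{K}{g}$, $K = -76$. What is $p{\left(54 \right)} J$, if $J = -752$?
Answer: $- \frac{28576}{189} \approx -151.2$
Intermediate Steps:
$p{\left(g \right)} = \frac{76}{7 g}$ ($p{\left(g \right)} = - \frac{\left(-76\right) \frac{1}{g}}{7} = \frac{76}{7 g}$)
$p{\left(54 \right)} J = \frac{76}{7 \cdot 54} \left(-752\right) = \frac{76}{7} \cdot \frac{1}{54} \left(-752\right) = \frac{38}{189} \left(-752\right) = - \frac{28576}{189}$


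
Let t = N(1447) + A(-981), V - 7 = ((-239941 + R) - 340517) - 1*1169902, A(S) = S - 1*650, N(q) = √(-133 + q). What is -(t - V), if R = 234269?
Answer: -1514453 - 3*√146 ≈ -1.5145e+6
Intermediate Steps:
A(S) = -650 + S (A(S) = S - 650 = -650 + S)
V = -1516084 (V = 7 + (((-239941 + 234269) - 340517) - 1*1169902) = 7 + ((-5672 - 340517) - 1169902) = 7 + (-346189 - 1169902) = 7 - 1516091 = -1516084)
t = -1631 + 3*√146 (t = √(-133 + 1447) + (-650 - 981) = √1314 - 1631 = 3*√146 - 1631 = -1631 + 3*√146 ≈ -1594.8)
-(t - V) = -((-1631 + 3*√146) - 1*(-1516084)) = -((-1631 + 3*√146) + 1516084) = -(1514453 + 3*√146) = -1514453 - 3*√146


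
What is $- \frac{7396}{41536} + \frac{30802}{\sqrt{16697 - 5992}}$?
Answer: $- \frac{1849}{10384} + \frac{30802 \sqrt{10705}}{10705} \approx 297.53$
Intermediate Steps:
$- \frac{7396}{41536} + \frac{30802}{\sqrt{16697 - 5992}} = \left(-7396\right) \frac{1}{41536} + \frac{30802}{\sqrt{10705}} = - \frac{1849}{10384} + 30802 \frac{\sqrt{10705}}{10705} = - \frac{1849}{10384} + \frac{30802 \sqrt{10705}}{10705}$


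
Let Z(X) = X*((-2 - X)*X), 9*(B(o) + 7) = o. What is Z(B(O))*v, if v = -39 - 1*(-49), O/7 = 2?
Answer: 744310/729 ≈ 1021.0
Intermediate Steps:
O = 14 (O = 7*2 = 14)
B(o) = -7 + o/9
v = 10 (v = -39 + 49 = 10)
Z(X) = X²*(-2 - X) (Z(X) = X*(X*(-2 - X)) = X²*(-2 - X))
Z(B(O))*v = ((-7 + (⅑)*14)²*(-2 - (-7 + (⅑)*14)))*10 = ((-7 + 14/9)²*(-2 - (-7 + 14/9)))*10 = ((-49/9)²*(-2 - 1*(-49/9)))*10 = (2401*(-2 + 49/9)/81)*10 = ((2401/81)*(31/9))*10 = (74431/729)*10 = 744310/729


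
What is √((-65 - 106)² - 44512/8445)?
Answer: √2085034465185/8445 ≈ 170.98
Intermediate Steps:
√((-65 - 106)² - 44512/8445) = √((-171)² - 44512*1/8445) = √(29241 - 44512/8445) = √(246895733/8445) = √2085034465185/8445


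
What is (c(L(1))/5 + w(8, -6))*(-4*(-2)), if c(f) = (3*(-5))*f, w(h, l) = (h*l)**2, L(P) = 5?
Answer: 18312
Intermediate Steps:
w(h, l) = h**2*l**2
c(f) = -15*f
(c(L(1))/5 + w(8, -6))*(-4*(-2)) = (-15*5/5 + 8**2*(-6)**2)*(-4*(-2)) = (-75*1/5 + 64*36)*8 = (-15 + 2304)*8 = 2289*8 = 18312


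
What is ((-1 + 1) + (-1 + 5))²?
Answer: 16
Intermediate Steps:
((-1 + 1) + (-1 + 5))² = (0 + 4)² = 4² = 16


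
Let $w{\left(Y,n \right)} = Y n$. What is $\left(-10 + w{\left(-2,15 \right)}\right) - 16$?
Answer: $-56$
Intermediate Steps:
$\left(-10 + w{\left(-2,15 \right)}\right) - 16 = \left(-10 - 30\right) - 16 = -40 - 16 = -56$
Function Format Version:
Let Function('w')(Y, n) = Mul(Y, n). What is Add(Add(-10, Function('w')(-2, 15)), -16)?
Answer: -56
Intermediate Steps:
Add(Add(-10, Function('w')(-2, 15)), -16) = Add(Add(-10, Mul(-2, 15)), -16) = Add(Add(-10, -30), -16) = Add(-40, -16) = -56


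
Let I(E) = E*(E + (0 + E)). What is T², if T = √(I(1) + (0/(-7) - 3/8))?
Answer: 13/8 ≈ 1.6250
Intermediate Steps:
I(E) = 2*E² (I(E) = E*(E + E) = E*(2*E) = 2*E²)
T = √26/4 (T = √(2*1² + (0/(-7) - 3/8)) = √(2*1 + (0*(-⅐) - 3*⅛)) = √(2 + (0 - 3/8)) = √(2 - 3/8) = √(13/8) = √26/4 ≈ 1.2748)
T² = (√26/4)² = 13/8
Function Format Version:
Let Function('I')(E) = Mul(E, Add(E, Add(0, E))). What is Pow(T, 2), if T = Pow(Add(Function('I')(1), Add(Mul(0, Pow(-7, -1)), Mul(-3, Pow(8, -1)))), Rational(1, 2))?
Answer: Rational(13, 8) ≈ 1.6250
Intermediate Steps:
Function('I')(E) = Mul(2, Pow(E, 2)) (Function('I')(E) = Mul(E, Add(E, E)) = Mul(E, Mul(2, E)) = Mul(2, Pow(E, 2)))
T = Mul(Rational(1, 4), Pow(26, Rational(1, 2))) (T = Pow(Add(Mul(2, Pow(1, 2)), Add(Mul(0, Pow(-7, -1)), Mul(-3, Pow(8, -1)))), Rational(1, 2)) = Pow(Add(Mul(2, 1), Add(Mul(0, Rational(-1, 7)), Mul(-3, Rational(1, 8)))), Rational(1, 2)) = Pow(Add(2, Add(0, Rational(-3, 8))), Rational(1, 2)) = Pow(Add(2, Rational(-3, 8)), Rational(1, 2)) = Pow(Rational(13, 8), Rational(1, 2)) = Mul(Rational(1, 4), Pow(26, Rational(1, 2))) ≈ 1.2748)
Pow(T, 2) = Pow(Mul(Rational(1, 4), Pow(26, Rational(1, 2))), 2) = Rational(13, 8)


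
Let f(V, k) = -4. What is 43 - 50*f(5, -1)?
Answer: 243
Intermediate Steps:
43 - 50*f(5, -1) = 43 - 50*(-4) = 43 + 200 = 243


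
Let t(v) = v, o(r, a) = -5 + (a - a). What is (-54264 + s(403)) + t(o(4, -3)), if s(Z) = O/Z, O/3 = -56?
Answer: -21870575/403 ≈ -54269.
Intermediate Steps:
O = -168 (O = 3*(-56) = -168)
o(r, a) = -5 (o(r, a) = -5 + 0 = -5)
s(Z) = -168/Z
(-54264 + s(403)) + t(o(4, -3)) = (-54264 - 168/403) - 5 = -21868560/403 - 5 = -21870575/403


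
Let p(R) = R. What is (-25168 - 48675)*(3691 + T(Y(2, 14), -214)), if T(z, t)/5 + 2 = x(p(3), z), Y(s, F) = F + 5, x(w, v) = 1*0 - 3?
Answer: -270708438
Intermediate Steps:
x(w, v) = -3 (x(w, v) = 0 - 3 = -3)
Y(s, F) = 5 + F
T(z, t) = -25 (T(z, t) = -10 + 5*(-3) = -10 - 15 = -25)
(-25168 - 48675)*(3691 + T(Y(2, 14), -214)) = (-25168 - 48675)*(3691 - 25) = -73843*3666 = -270708438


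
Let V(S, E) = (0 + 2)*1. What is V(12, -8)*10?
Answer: 20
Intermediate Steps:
V(S, E) = 2 (V(S, E) = 2*1 = 2)
V(12, -8)*10 = 2*10 = 20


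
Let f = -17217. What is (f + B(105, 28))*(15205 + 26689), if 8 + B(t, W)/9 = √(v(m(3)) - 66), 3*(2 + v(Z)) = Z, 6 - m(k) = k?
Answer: -724305366 + 377046*I*√67 ≈ -7.243e+8 + 3.0863e+6*I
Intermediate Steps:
m(k) = 6 - k
v(Z) = -2 + Z/3
B(t, W) = -72 + 9*I*√67 (B(t, W) = -72 + 9*√((-2 + (6 - 1*3)/3) - 66) = -72 + 9*√((-2 + (6 - 3)/3) - 66) = -72 + 9*√((-2 + (⅓)*3) - 66) = -72 + 9*√((-2 + 1) - 66) = -72 + 9*√(-1 - 66) = -72 + 9*√(-67) = -72 + 9*(I*√67) = -72 + 9*I*√67)
(f + B(105, 28))*(15205 + 26689) = (-17217 + (-72 + 9*I*√67))*(15205 + 26689) = (-17289 + 9*I*√67)*41894 = -724305366 + 377046*I*√67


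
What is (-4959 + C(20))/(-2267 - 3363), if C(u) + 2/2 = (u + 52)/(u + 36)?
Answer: 34711/39410 ≈ 0.88077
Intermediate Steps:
C(u) = -1 + (52 + u)/(36 + u) (C(u) = -1 + (u + 52)/(u + 36) = -1 + (52 + u)/(36 + u))
(-4959 + C(20))/(-2267 - 3363) = (-4959 + 16/(36 + 20))/(-2267 - 3363) = (-4959 + 16/56)/(-5630) = (-4959 + 16*(1/56))*(-1/5630) = (-4959 + 2/7)*(-1/5630) = -34711/7*(-1/5630) = 34711/39410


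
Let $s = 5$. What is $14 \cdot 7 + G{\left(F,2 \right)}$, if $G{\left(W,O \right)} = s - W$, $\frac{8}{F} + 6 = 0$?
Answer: $\frac{313}{3} \approx 104.33$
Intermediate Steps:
$F = - \frac{4}{3}$ ($F = \frac{8}{-6 + 0} = \frac{8}{-6} = 8 \left(- \frac{1}{6}\right) = - \frac{4}{3} \approx -1.3333$)
$G{\left(W,O \right)} = 5 - W$
$14 \cdot 7 + G{\left(F,2 \right)} = 14 \cdot 7 + \left(5 - - \frac{4}{3}\right) = 98 + \left(5 + \frac{4}{3}\right) = 98 + \frac{19}{3} = \frac{313}{3}$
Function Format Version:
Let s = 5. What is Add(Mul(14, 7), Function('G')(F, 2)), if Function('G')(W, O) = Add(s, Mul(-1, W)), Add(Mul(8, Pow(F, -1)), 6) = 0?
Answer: Rational(313, 3) ≈ 104.33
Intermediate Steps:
F = Rational(-4, 3) (F = Mul(8, Pow(Add(-6, 0), -1)) = Mul(8, Pow(-6, -1)) = Mul(8, Rational(-1, 6)) = Rational(-4, 3) ≈ -1.3333)
Function('G')(W, O) = Add(5, Mul(-1, W))
Add(Mul(14, 7), Function('G')(F, 2)) = Add(Mul(14, 7), Add(5, Mul(-1, Rational(-4, 3)))) = Add(98, Add(5, Rational(4, 3))) = Add(98, Rational(19, 3)) = Rational(313, 3)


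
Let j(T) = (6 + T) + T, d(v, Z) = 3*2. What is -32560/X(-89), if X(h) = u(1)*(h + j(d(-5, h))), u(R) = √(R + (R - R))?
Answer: 32560/71 ≈ 458.59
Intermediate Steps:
d(v, Z) = 6
u(R) = √R (u(R) = √(R + 0) = √R)
j(T) = 6 + 2*T
X(h) = 18 + h (X(h) = √1*(h + (6 + 2*6)) = 1*(h + (6 + 12)) = 1*(h + 18) = 1*(18 + h) = 18 + h)
-32560/X(-89) = -32560/(18 - 89) = -32560/(-71) = -32560*(-1/71) = 32560/71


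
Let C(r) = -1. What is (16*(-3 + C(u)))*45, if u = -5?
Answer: -2880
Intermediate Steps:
(16*(-3 + C(u)))*45 = (16*(-3 - 1))*45 = (16*(-4))*45 = -64*45 = -2880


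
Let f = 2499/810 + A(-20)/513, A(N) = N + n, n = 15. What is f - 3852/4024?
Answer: 303652/143355 ≈ 2.1182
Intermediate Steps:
A(N) = 15 + N (A(N) = N + 15 = 15 + N)
f = 1753/570 (f = 2499/810 + (15 - 20)/513 = 2499*(1/810) - 5*1/513 = 833/270 - 5/513 = 1753/570 ≈ 3.0754)
f - 3852/4024 = 1753/570 - 3852/4024 = 1753/570 - 3852*1/4024 = 1753/570 - 963/1006 = 303652/143355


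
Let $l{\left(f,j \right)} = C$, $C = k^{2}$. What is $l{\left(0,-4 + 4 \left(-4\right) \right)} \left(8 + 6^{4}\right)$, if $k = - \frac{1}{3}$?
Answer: $\frac{1304}{9} \approx 144.89$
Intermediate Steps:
$k = - \frac{1}{3}$ ($k = \left(-1\right) \frac{1}{3} = - \frac{1}{3} \approx -0.33333$)
$C = \frac{1}{9}$ ($C = \left(- \frac{1}{3}\right)^{2} = \frac{1}{9} \approx 0.11111$)
$l{\left(f,j \right)} = \frac{1}{9}$
$l{\left(0,-4 + 4 \left(-4\right) \right)} \left(8 + 6^{4}\right) = \frac{8 + 6^{4}}{9} = \frac{8 + 1296}{9} = \frac{1}{9} \cdot 1304 = \frac{1304}{9}$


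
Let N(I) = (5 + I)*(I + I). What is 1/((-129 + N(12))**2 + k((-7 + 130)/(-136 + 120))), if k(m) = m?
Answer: 16/1245333 ≈ 1.2848e-5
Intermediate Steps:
N(I) = 2*I*(5 + I) (N(I) = (5 + I)*(2*I) = 2*I*(5 + I))
1/((-129 + N(12))**2 + k((-7 + 130)/(-136 + 120))) = 1/((-129 + 2*12*(5 + 12))**2 + (-7 + 130)/(-136 + 120)) = 1/((-129 + 2*12*17)**2 + 123/(-16)) = 1/((-129 + 408)**2 + 123*(-1/16)) = 1/(279**2 - 123/16) = 1/(77841 - 123/16) = 1/(1245333/16) = 16/1245333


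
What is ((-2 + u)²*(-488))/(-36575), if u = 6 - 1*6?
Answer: 1952/36575 ≈ 0.053370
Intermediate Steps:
u = 0 (u = 6 - 6 = 0)
((-2 + u)²*(-488))/(-36575) = ((-2 + 0)²*(-488))/(-36575) = ((-2)²*(-488))*(-1/36575) = (4*(-488))*(-1/36575) = -1952*(-1/36575) = 1952/36575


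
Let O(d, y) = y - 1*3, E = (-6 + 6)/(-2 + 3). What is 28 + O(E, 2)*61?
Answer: -33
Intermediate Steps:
E = 0 (E = 0/1 = 0*1 = 0)
O(d, y) = -3 + y (O(d, y) = y - 3 = -3 + y)
28 + O(E, 2)*61 = 28 + (-3 + 2)*61 = 28 - 1*61 = 28 - 61 = -33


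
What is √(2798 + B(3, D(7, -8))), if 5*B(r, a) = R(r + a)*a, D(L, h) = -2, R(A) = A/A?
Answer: 2*√17485/5 ≈ 52.892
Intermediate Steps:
R(A) = 1
B(r, a) = a/5 (B(r, a) = (1*a)/5 = a/5)
√(2798 + B(3, D(7, -8))) = √(2798 + (⅕)*(-2)) = √(2798 - ⅖) = √(13988/5) = 2*√17485/5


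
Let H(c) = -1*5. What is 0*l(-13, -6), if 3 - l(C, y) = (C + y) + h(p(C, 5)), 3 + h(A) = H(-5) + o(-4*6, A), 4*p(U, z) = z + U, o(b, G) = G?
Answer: 0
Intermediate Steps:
H(c) = -5
p(U, z) = U/4 + z/4 (p(U, z) = (z + U)/4 = (U + z)/4 = U/4 + z/4)
h(A) = -8 + A (h(A) = -3 + (-5 + A) = -8 + A)
l(C, y) = 39/4 - y - 5*C/4 (l(C, y) = 3 - ((C + y) + (-8 + (C/4 + (¼)*5))) = 3 - ((C + y) + (-8 + (C/4 + 5/4))) = 3 - ((C + y) + (-8 + (5/4 + C/4))) = 3 - ((C + y) + (-27/4 + C/4)) = 3 - (-27/4 + y + 5*C/4) = 3 + (27/4 - y - 5*C/4) = 39/4 - y - 5*C/4)
0*l(-13, -6) = 0*(39/4 - 1*(-6) - 5/4*(-13)) = 0*(39/4 + 6 + 65/4) = 0*32 = 0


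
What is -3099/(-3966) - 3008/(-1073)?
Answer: 5084985/1418506 ≈ 3.5847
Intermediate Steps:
-3099/(-3966) - 3008/(-1073) = -3099*(-1/3966) - 3008*(-1/1073) = 1033/1322 + 3008/1073 = 5084985/1418506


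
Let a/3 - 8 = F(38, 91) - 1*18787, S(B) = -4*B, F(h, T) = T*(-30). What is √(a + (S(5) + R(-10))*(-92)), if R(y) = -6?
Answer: 17*I*√215 ≈ 249.27*I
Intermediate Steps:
F(h, T) = -30*T
a = -64527 (a = 24 + 3*(-30*91 - 1*18787) = 24 + 3*(-2730 - 18787) = 24 + 3*(-21517) = 24 - 64551 = -64527)
√(a + (S(5) + R(-10))*(-92)) = √(-64527 + (-4*5 - 6)*(-92)) = √(-64527 + (-20 - 6)*(-92)) = √(-64527 - 26*(-92)) = √(-64527 + 2392) = √(-62135) = 17*I*√215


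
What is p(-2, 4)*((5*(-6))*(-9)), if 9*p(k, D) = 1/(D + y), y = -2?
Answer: 15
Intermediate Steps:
p(k, D) = 1/(9*(-2 + D)) (p(k, D) = 1/(9*(D - 2)) = 1/(9*(-2 + D)))
p(-2, 4)*((5*(-6))*(-9)) = (1/(9*(-2 + 4)))*((5*(-6))*(-9)) = ((⅑)/2)*(-30*(-9)) = ((⅑)*(½))*270 = (1/18)*270 = 15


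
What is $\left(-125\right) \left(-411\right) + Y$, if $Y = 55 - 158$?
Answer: $51272$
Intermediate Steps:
$Y = -103$
$\left(-125\right) \left(-411\right) + Y = \left(-125\right) \left(-411\right) - 103 = 51375 - 103 = 51272$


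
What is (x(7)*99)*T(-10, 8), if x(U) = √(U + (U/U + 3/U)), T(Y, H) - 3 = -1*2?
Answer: 99*√413/7 ≈ 287.42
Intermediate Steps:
T(Y, H) = 1 (T(Y, H) = 3 - 1*2 = 3 - 2 = 1)
x(U) = √(1 + U + 3/U) (x(U) = √(U + (1 + 3/U)) = √(1 + U + 3/U))
(x(7)*99)*T(-10, 8) = (√(1 + 7 + 3/7)*99)*1 = (√(59/7)*99)*1 = ((√413/7)*99)*1 = (99*√413/7)*1 = 99*√413/7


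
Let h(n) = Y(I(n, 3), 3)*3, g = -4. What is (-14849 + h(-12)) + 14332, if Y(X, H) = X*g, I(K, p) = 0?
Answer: -517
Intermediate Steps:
Y(X, H) = -4*X (Y(X, H) = X*(-4) = -4*X)
h(n) = 0 (h(n) = -4*0*3 = 0*3 = 0)
(-14849 + h(-12)) + 14332 = (-14849 + 0) + 14332 = -14849 + 14332 = -517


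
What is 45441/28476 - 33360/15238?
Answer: -14307189/24106516 ≈ -0.59350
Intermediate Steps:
45441/28476 - 33360/15238 = 45441*(1/28476) - 33360*1/15238 = 5049/3164 - 16680/7619 = -14307189/24106516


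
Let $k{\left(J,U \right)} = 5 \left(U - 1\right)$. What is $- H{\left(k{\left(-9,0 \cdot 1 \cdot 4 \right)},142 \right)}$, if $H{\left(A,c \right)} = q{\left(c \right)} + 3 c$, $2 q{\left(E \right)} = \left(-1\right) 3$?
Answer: $- \frac{849}{2} \approx -424.5$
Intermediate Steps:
$q{\left(E \right)} = - \frac{3}{2}$ ($q{\left(E \right)} = \frac{\left(-1\right) 3}{2} = \frac{1}{2} \left(-3\right) = - \frac{3}{2}$)
$k{\left(J,U \right)} = -5 + 5 U$ ($k{\left(J,U \right)} = 5 \left(-1 + U\right) = -5 + 5 U$)
$H{\left(A,c \right)} = - \frac{3}{2} + 3 c$
$- H{\left(k{\left(-9,0 \cdot 1 \cdot 4 \right)},142 \right)} = - (- \frac{3}{2} + 3 \cdot 142) = - (- \frac{3}{2} + 426) = \left(-1\right) \frac{849}{2} = - \frac{849}{2}$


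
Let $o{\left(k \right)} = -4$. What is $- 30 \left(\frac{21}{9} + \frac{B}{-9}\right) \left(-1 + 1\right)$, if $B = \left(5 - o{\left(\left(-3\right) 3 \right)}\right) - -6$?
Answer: $0$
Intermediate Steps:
$B = 15$ ($B = \left(5 - -4\right) - -6 = \left(5 + 4\right) + 6 = 9 + 6 = 15$)
$- 30 \left(\frac{21}{9} + \frac{B}{-9}\right) \left(-1 + 1\right) = - 30 \left(\frac{21}{9} + \frac{15}{-9}\right) \left(-1 + 1\right) = - 30 \left(21 \cdot \frac{1}{9} + 15 \left(- \frac{1}{9}\right)\right) 0 = - 30 \left(\frac{7}{3} - \frac{5}{3}\right) 0 = \left(-30\right) \frac{2}{3} \cdot 0 = \left(-20\right) 0 = 0$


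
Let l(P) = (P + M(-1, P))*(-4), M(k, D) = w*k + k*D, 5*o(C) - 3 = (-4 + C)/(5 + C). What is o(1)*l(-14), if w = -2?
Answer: -4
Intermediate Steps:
o(C) = ⅗ + (-4 + C)/(5*(5 + C)) (o(C) = ⅗ + ((-4 + C)/(5 + C))/5 = ⅗ + (-4 + C)/(5*(5 + C)))
M(k, D) = -2*k + D*k (M(k, D) = -2*k + k*D = -2*k + D*k)
l(P) = -8 (l(P) = (P - (-2 + P))*(-4) = (P + (2 - P))*(-4) = 2*(-4) = -8)
o(1)*l(-14) = ((11 + 4*1)/(5*(5 + 1)))*(-8) = ((⅕)*(11 + 4)/6)*(-8) = ((⅕)*(⅙)*15)*(-8) = (½)*(-8) = -4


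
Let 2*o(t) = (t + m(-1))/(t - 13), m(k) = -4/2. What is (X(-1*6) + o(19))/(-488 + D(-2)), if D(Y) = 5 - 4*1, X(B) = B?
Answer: 55/5844 ≈ 0.0094114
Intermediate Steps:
m(k) = -2 (m(k) = -4*1/2 = -2)
o(t) = (-2 + t)/(2*(-13 + t)) (o(t) = ((t - 2)/(t - 13))/2 = ((-2 + t)/(-13 + t))/2 = (-2 + t)/(2*(-13 + t)))
D(Y) = 1 (D(Y) = 5 - 4 = 1)
(X(-1*6) + o(19))/(-488 + D(-2)) = (-1*6 + (-2 + 19)/(2*(-13 + 19)))/(-488 + 1) = (-6 + (1/2)*17/6)/(-487) = (-6 + (1/2)*(1/6)*17)*(-1/487) = (-6 + 17/12)*(-1/487) = -55/12*(-1/487) = 55/5844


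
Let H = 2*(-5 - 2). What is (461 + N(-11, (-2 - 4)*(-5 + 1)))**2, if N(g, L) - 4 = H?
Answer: 203401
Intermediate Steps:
H = -14 (H = 2*(-7) = -14)
N(g, L) = -10 (N(g, L) = 4 - 14 = -10)
(461 + N(-11, (-2 - 4)*(-5 + 1)))**2 = (461 - 10)**2 = 451**2 = 203401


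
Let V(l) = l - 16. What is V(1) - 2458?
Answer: -2473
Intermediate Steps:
V(l) = -16 + l
V(1) - 2458 = (-16 + 1) - 2458 = -15 - 2458 = -2473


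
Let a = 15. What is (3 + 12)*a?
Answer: 225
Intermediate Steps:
(3 + 12)*a = (3 + 12)*15 = 15*15 = 225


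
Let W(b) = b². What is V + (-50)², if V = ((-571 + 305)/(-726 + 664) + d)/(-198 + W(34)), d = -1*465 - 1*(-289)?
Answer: 74239677/29698 ≈ 2499.8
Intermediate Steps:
d = -176 (d = -465 + 289 = -176)
V = -5323/29698 (V = ((-571 + 305)/(-726 + 664) - 176)/(-198 + 34²) = (-266/(-62) - 176)/(-198 + 1156) = (-266*(-1/62) - 176)/958 = (133/31 - 176)*(1/958) = -5323/31*1/958 = -5323/29698 ≈ -0.17924)
V + (-50)² = -5323/29698 + (-50)² = -5323/29698 + 2500 = 74239677/29698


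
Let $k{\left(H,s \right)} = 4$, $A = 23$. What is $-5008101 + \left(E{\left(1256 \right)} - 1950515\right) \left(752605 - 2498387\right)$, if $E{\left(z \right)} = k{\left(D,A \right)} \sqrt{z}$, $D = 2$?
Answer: $3405168969629 - 13966256 \sqrt{314} \approx 3.4049 \cdot 10^{12}$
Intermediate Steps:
$E{\left(z \right)} = 4 \sqrt{z}$
$-5008101 + \left(E{\left(1256 \right)} - 1950515\right) \left(752605 - 2498387\right) = -5008101 + \left(4 \sqrt{1256} - 1950515\right) \left(752605 - 2498387\right) = -5008101 + \left(4 \cdot 2 \sqrt{314} - 1950515\right) \left(-1745782\right) = -5008101 + \left(8 \sqrt{314} - 1950515\right) \left(-1745782\right) = -5008101 + \left(-1950515 + 8 \sqrt{314}\right) \left(-1745782\right) = -5008101 + \left(3405173977730 - 13966256 \sqrt{314}\right) = 3405168969629 - 13966256 \sqrt{314}$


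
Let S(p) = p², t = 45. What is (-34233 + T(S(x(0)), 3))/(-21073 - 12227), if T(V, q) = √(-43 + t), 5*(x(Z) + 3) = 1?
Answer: 11411/11100 - √2/33300 ≈ 1.0280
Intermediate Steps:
x(Z) = -14/5 (x(Z) = -3 + (⅕)*1 = -3 + ⅕ = -14/5)
T(V, q) = √2 (T(V, q) = √(-43 + 45) = √2)
(-34233 + T(S(x(0)), 3))/(-21073 - 12227) = (-34233 + √2)/(-21073 - 12227) = (-34233 + √2)/(-33300) = (-34233 + √2)*(-1/33300) = 11411/11100 - √2/33300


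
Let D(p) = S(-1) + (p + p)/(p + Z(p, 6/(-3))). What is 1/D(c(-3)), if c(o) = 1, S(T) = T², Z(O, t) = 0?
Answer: ⅓ ≈ 0.33333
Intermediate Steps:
D(p) = 3 (D(p) = (-1)² + (p + p)/(p + 0) = 1 + (2*p)/p = 1 + 2 = 3)
1/D(c(-3)) = 1/3 = ⅓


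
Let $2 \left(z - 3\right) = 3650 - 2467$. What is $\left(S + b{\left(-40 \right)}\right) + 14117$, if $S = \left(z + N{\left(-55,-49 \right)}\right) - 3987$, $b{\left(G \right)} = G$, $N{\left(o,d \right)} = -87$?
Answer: $\frac{21195}{2} \approx 10598.0$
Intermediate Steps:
$z = \frac{1189}{2}$ ($z = 3 + \frac{3650 - 2467}{2} = 3 + \frac{1}{2} \cdot 1183 = 3 + \frac{1183}{2} = \frac{1189}{2} \approx 594.5$)
$S = - \frac{6959}{2}$ ($S = \left(\frac{1189}{2} - 87\right) - 3987 = \frac{1015}{2} - 3987 = - \frac{6959}{2} \approx -3479.5$)
$\left(S + b{\left(-40 \right)}\right) + 14117 = \left(- \frac{6959}{2} - 40\right) + 14117 = - \frac{7039}{2} + 14117 = \frac{21195}{2}$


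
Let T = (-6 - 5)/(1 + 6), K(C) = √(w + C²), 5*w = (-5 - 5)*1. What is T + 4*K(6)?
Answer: -11/7 + 4*√34 ≈ 21.752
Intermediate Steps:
w = -2 (w = ((-5 - 5)*1)/5 = (-10*1)/5 = (⅕)*(-10) = -2)
K(C) = √(-2 + C²)
T = -11/7 ≈ -1.5714
T + 4*K(6) = -11/7 + 4*√(-2 + 6²) = -11/7 + 4*√(-2 + 36) = -11/7 + 4*√34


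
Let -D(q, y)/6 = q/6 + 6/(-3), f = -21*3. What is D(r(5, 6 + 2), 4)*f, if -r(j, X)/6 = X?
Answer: -3780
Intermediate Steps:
r(j, X) = -6*X
f = -63
D(q, y) = 12 - q (D(q, y) = -6*(q/6 + 6/(-3)) = -6*(q*(⅙) + 6*(-⅓)) = -6*(q/6 - 2) = -6*(-2 + q/6) = 12 - q)
D(r(5, 6 + 2), 4)*f = (12 - (-6)*(6 + 2))*(-63) = (12 - (-6)*8)*(-63) = (12 - 1*(-48))*(-63) = (12 + 48)*(-63) = 60*(-63) = -3780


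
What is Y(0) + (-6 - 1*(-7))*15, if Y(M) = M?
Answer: 15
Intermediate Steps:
Y(0) + (-6 - 1*(-7))*15 = 0 + (-6 - 1*(-7))*15 = 0 + (-6 + 7)*15 = 0 + 1*15 = 0 + 15 = 15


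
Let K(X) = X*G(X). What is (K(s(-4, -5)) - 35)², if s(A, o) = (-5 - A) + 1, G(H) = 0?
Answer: 1225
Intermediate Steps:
s(A, o) = -4 - A
K(X) = 0 (K(X) = X*0 = 0)
(K(s(-4, -5)) - 35)² = (0 - 35)² = (-35)² = 1225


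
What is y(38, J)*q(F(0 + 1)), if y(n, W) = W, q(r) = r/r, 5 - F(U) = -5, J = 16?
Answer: 16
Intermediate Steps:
F(U) = 10 (F(U) = 5 - 1*(-5) = 5 + 5 = 10)
q(r) = 1
y(38, J)*q(F(0 + 1)) = 16*1 = 16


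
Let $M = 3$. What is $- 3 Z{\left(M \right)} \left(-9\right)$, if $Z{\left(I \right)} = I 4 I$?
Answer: $972$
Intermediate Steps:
$Z{\left(I \right)} = 4 I^{2}$ ($Z{\left(I \right)} = 4 I I = 4 I^{2}$)
$- 3 Z{\left(M \right)} \left(-9\right) = - 3 \cdot 4 \cdot 3^{2} \left(-9\right) = - 3 \cdot 4 \cdot 9 \left(-9\right) = \left(-3\right) 36 \left(-9\right) = \left(-108\right) \left(-9\right) = 972$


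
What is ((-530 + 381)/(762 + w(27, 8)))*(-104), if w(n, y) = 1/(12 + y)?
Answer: 309920/15241 ≈ 20.335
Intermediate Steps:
((-530 + 381)/(762 + w(27, 8)))*(-104) = ((-530 + 381)/(762 + 1/(12 + 8)))*(-104) = -149/(762 + 1/20)*(-104) = -149/15241/20*(-104) = -149*20/15241*(-104) = -2980/15241*(-104) = 309920/15241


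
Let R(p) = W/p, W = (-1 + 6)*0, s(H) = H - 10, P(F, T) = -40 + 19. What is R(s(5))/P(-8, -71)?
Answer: 0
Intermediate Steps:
P(F, T) = -21
s(H) = -10 + H
W = 0 (W = 5*0 = 0)
R(p) = 0 (R(p) = 0/p = 0)
R(s(5))/P(-8, -71) = 0/(-21) = 0*(-1/21) = 0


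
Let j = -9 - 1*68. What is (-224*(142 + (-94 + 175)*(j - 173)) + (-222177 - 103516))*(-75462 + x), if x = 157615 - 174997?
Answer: -387948561156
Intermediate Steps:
x = -17382
j = -77 (j = -9 - 68 = -77)
(-224*(142 + (-94 + 175)*(j - 173)) + (-222177 - 103516))*(-75462 + x) = (-224*(142 + (-94 + 175)*(-77 - 173)) + (-222177 - 103516))*(-75462 - 17382) = (-224*(142 + 81*(-250)) - 325693)*(-92844) = (-224*(142 - 20250) - 325693)*(-92844) = (-224*(-20108) - 325693)*(-92844) = (4504192 - 325693)*(-92844) = 4178499*(-92844) = -387948561156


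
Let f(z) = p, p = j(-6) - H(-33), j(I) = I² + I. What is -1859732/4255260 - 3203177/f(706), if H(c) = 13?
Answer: -3407595644116/18084855 ≈ -1.8842e+5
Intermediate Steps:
j(I) = I + I²
p = 17 (p = -6*(1 - 6) - 1*13 = -6*(-5) - 13 = 30 - 13 = 17)
f(z) = 17
-1859732/4255260 - 3203177/f(706) = -1859732/4255260 - 3203177/17 = -1859732*1/4255260 - 3203177*1/17 = -464933/1063815 - 3203177/17 = -3407595644116/18084855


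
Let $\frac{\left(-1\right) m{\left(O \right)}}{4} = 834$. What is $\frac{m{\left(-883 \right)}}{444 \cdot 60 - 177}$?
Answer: $- \frac{1112}{8821} \approx -0.12606$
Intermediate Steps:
$m{\left(O \right)} = -3336$ ($m{\left(O \right)} = \left(-4\right) 834 = -3336$)
$\frac{m{\left(-883 \right)}}{444 \cdot 60 - 177} = - \frac{3336}{444 \cdot 60 - 177} = - \frac{3336}{26640 - 177} = - \frac{3336}{26463} = \left(-3336\right) \frac{1}{26463} = - \frac{1112}{8821}$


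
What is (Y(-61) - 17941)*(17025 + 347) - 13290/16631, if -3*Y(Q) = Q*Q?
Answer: -16625251834078/49893 ≈ -3.3322e+8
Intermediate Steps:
Y(Q) = -Q²/3 (Y(Q) = -Q*Q/3 = -Q²/3)
(Y(-61) - 17941)*(17025 + 347) - 13290/16631 = (-⅓*(-61)² - 17941)*(17025 + 347) - 13290/16631 = (-⅓*3721 - 17941)*17372 - 13290*1/16631 = (-3721/3 - 17941)*17372 - 13290/16631 = -57544/3*17372 - 13290/16631 = -999654368/3 - 13290/16631 = -16625251834078/49893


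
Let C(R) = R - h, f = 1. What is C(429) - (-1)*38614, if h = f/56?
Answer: 2186407/56 ≈ 39043.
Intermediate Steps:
h = 1/56 ≈ 0.017857
C(R) = -1/56 + R (C(R) = R - 1*1/56 = R - 1/56 = -1/56 + R)
C(429) - (-1)*38614 = (-1/56 + 429) - (-1)*38614 = 24023/56 - 1*(-38614) = 24023/56 + 38614 = 2186407/56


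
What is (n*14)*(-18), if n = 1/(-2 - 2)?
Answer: 63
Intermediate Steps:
n = -¼ (n = 1/(-4) = -¼ ≈ -0.25000)
(n*14)*(-18) = -¼*14*(-18) = -7/2*(-18) = 63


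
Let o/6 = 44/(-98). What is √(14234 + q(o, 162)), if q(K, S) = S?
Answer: 2*√3599 ≈ 119.98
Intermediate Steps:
o = -132/49 (o = 6*(44/(-98)) = 6*(44*(-1/98)) = 6*(-22/49) = -132/49 ≈ -2.6939)
√(14234 + q(o, 162)) = √(14234 + 162) = √14396 = 2*√3599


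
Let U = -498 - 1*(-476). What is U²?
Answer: 484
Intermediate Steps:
U = -22 (U = -498 + 476 = -22)
U² = (-22)² = 484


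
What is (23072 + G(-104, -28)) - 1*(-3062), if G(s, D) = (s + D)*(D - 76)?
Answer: 39862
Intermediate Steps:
G(s, D) = (-76 + D)*(D + s) (G(s, D) = (D + s)*(-76 + D) = (-76 + D)*(D + s))
(23072 + G(-104, -28)) - 1*(-3062) = (23072 + ((-28)² - 76*(-28) - 76*(-104) - 28*(-104))) - 1*(-3062) = (23072 + (784 + 2128 + 7904 + 2912)) + 3062 = (23072 + 13728) + 3062 = 36800 + 3062 = 39862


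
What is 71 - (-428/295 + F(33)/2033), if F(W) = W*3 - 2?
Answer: 43422694/599735 ≈ 72.403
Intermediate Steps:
F(W) = -2 + 3*W (F(W) = 3*W - 2 = -2 + 3*W)
71 - (-428/295 + F(33)/2033) = 71 - (-428/295 + (-2 + 3*33)/2033) = 71 - (-428*1/295 + (-2 + 99)*(1/2033)) = 71 - (-428/295 + 97*(1/2033)) = 71 - (-428/295 + 97/2033) = 71 - 1*(-841509/599735) = 71 + 841509/599735 = 43422694/599735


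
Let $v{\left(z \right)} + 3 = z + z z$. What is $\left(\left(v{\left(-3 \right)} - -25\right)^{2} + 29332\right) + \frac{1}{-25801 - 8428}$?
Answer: $\frac{1030840563}{34229} \approx 30116.0$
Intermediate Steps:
$v{\left(z \right)} = -3 + z + z^{2}$ ($v{\left(z \right)} = -3 + \left(z + z z\right) = -3 + \left(z + z^{2}\right) = -3 + z + z^{2}$)
$\left(\left(v{\left(-3 \right)} - -25\right)^{2} + 29332\right) + \frac{1}{-25801 - 8428} = \left(\left(\left(-3 - 3 + \left(-3\right)^{2}\right) - -25\right)^{2} + 29332\right) + \frac{1}{-25801 - 8428} = \left(\left(\left(-3 - 3 + 9\right) + 25\right)^{2} + 29332\right) + \frac{1}{-34229} = \left(\left(3 + 25\right)^{2} + 29332\right) - \frac{1}{34229} = \left(28^{2} + 29332\right) - \frac{1}{34229} = \left(784 + 29332\right) - \frac{1}{34229} = 30116 - \frac{1}{34229} = \frac{1030840563}{34229}$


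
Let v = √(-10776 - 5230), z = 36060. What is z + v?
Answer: 36060 + I*√16006 ≈ 36060.0 + 126.51*I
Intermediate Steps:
v = I*√16006 (v = √(-16006) = I*√16006 ≈ 126.51*I)
z + v = 36060 + I*√16006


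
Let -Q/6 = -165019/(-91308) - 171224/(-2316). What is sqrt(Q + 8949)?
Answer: sqrt(73277597130543582)/2937074 ≈ 92.166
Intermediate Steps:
Q = -1334692083/2937074 (Q = -6*(-165019/(-91308) - 171224/(-2316)) = -6*(-165019*(-1/91308) - 171224*(-1/2316)) = -6*(165019/91308 + 42806/579) = -6*444897361/5874148 = -1334692083/2937074 ≈ -454.43)
sqrt(Q + 8949) = sqrt(-1334692083/2937074 + 8949) = sqrt(24949183143/2937074) = sqrt(73277597130543582)/2937074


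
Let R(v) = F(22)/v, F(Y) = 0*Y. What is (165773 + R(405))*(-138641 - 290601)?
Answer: -71156734066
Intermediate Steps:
F(Y) = 0
R(v) = 0 (R(v) = 0/v = 0)
(165773 + R(405))*(-138641 - 290601) = (165773 + 0)*(-138641 - 290601) = 165773*(-429242) = -71156734066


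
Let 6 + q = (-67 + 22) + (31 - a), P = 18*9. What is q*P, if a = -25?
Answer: 810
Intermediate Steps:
P = 162
q = 5 (q = -6 + ((-67 + 22) + (31 - 1*(-25))) = -6 + (-45 + (31 + 25)) = -6 + (-45 + 56) = -6 + 11 = 5)
q*P = 5*162 = 810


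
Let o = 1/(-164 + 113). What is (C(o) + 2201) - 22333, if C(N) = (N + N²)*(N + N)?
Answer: -2670529832/132651 ≈ -20132.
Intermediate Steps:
o = -1/51 (o = 1/(-51) = -1/51 ≈ -0.019608)
C(N) = 2*N*(N + N²) (C(N) = (N + N²)*(2*N) = 2*N*(N + N²))
(C(o) + 2201) - 22333 = (2*(-1/51)²*(1 - 1/51) + 2201) - 22333 = (2*(1/2601)*(50/51) + 2201) - 22333 = (100/132651 + 2201) - 22333 = 291964951/132651 - 22333 = -2670529832/132651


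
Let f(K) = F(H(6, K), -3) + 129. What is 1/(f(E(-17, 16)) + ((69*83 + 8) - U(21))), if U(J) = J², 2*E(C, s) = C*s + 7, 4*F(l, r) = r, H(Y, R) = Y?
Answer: 4/21689 ≈ 0.00018443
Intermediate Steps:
F(l, r) = r/4
E(C, s) = 7/2 + C*s/2 (E(C, s) = (C*s + 7)/2 = (7 + C*s)/2 = 7/2 + C*s/2)
f(K) = 513/4 (f(K) = (¼)*(-3) + 129 = -¾ + 129 = 513/4)
1/(f(E(-17, 16)) + ((69*83 + 8) - U(21))) = 1/(513/4 + ((69*83 + 8) - 1*21²)) = 1/(513/4 + ((5727 + 8) - 1*441)) = 1/(513/4 + (5735 - 441)) = 1/(513/4 + 5294) = 1/(21689/4) = 4/21689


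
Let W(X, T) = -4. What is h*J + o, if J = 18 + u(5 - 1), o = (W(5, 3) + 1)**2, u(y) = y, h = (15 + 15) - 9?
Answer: 471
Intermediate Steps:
h = 21 (h = 30 - 9 = 21)
o = 9 (o = (-4 + 1)**2 = (-3)**2 = 9)
J = 22 (J = 18 + (5 - 1) = 18 + 4 = 22)
h*J + o = 21*22 + 9 = 462 + 9 = 471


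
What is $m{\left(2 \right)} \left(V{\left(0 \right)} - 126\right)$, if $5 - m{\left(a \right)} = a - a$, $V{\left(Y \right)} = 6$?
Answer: $-600$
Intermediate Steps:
$m{\left(a \right)} = 5$ ($m{\left(a \right)} = 5 - \left(a - a\right) = 5 - 0 = 5 + 0 = 5$)
$m{\left(2 \right)} \left(V{\left(0 \right)} - 126\right) = 5 \left(6 - 126\right) = 5 \left(-120\right) = -600$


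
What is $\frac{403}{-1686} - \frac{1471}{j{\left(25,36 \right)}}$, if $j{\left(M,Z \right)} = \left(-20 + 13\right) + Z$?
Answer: $- \frac{2491793}{48894} \approx -50.963$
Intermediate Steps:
$j{\left(M,Z \right)} = -7 + Z$
$\frac{403}{-1686} - \frac{1471}{j{\left(25,36 \right)}} = \frac{403}{-1686} - \frac{1471}{-7 + 36} = 403 \left(- \frac{1}{1686}\right) - \frac{1471}{29} = - \frac{403}{1686} - \frac{1471}{29} = - \frac{2491793}{48894}$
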